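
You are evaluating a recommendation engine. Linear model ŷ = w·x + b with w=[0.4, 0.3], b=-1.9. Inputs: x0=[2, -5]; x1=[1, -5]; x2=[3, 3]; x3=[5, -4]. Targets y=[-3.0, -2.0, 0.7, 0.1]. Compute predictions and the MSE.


ŷ0 = (0.4)·(2) + (0.3)·(-5) - 1.9 = -2.6
ŷ1 = (0.4)·(1) + (0.3)·(-5) - 1.9 = -3.0
ŷ2 = (0.4)·(3) + (0.3)·(3) - 1.9 = 0.2
ŷ3 = (0.4)·(5) + (0.3)·(-4) - 1.9 = -1.1
errors² = [0.16, 1.0, 0.25, 1.44]
MSE = 2.8500/4 = 0.7125

0.7125


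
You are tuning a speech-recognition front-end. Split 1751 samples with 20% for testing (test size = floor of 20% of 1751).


Test = ⌊1751·20/100⌋ = 350
Train = 1751 - 350 = 1401

Train: 1401, Test: 350


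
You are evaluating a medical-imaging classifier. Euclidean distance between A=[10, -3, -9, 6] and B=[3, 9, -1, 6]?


d = √((10-3)² + (-3-9)² + (-9+ 1)² + (6-6)²)
  = √(49 + 144 + 64 + 0)
  = √257 = 16.0312

16.0312


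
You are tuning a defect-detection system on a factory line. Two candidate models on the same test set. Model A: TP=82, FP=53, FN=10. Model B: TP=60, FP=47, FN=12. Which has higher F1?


Model A: P=82/135=0.6074, R=82/92=0.8913, F1=2PR/(P+R)=2TP/(2TP+FP+FN)=164/227=0.7225
Model B: P=60/107=0.5607, R=60/72=0.8333, F1=2PR/(P+R)=2TP/(2TP+FP+FN)=120/179=0.6704
0.7225 > 0.6704 → Model A

Model A


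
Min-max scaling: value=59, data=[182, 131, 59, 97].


min=59, max=182
(59-59)/(182-59) = 0/123 = 0.0

0.0


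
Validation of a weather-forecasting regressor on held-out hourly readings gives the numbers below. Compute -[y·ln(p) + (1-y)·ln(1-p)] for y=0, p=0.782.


BCE = -[y·ln(p) + (1-y)·ln(1-p)]
= -0 - 1·ln(1-0.782)
= -ln(0.218) = 1.5233

1.5233


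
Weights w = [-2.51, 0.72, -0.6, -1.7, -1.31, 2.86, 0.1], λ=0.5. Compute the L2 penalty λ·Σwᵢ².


‖w‖₂² = (-2.51)² + (0.72)² + (-0.6)² + (-1.7)² + (-1.31)² + (2.86)² + (0.1)²
     = 6.3001 + 0.5184 + 0.36 + 2.89 + 1.7161 + 8.1796 + 0.01
     = 19.9742
λ·‖w‖₂² = 0.5·19.9742 = 9.9871

9.9871


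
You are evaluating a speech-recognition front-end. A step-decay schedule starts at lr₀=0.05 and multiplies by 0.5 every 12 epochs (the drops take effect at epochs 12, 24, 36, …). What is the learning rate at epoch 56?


n_drops = ⌊56/12⌋ = 4
lr = 0.05·0.5^4 = 0.05·0.0625 = 0.003125

0.003125


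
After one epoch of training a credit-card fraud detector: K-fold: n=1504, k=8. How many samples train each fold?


Fold size = 1504/8 = 188
Training per fold = 1504 - 188 = 1316

1316


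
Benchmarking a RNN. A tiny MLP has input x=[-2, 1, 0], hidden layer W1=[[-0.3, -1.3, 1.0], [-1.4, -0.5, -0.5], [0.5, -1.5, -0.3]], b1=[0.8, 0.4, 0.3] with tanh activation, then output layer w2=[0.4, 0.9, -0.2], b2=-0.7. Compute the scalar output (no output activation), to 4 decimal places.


z1[0] = (-0.3)·(-2) + (-1.3)·(1) + (1.0)·(0) + 0.8 = 0.1
z1[1] = (-1.4)·(-2) + (-0.5)·(1) + (-0.5)·(0) + 0.4 = 2.7
z1[2] = (0.5)·(-2) + (-1.5)·(1) + (-0.3)·(0) + 0.3 = -2.2
h = tanh(z1) = [0.0997, 0.991, -0.9757]
output = (0.4)·(0.0997) + (0.9)·(0.991) + (-0.2)·(-0.9757) - 0.7 = 0.4269

0.4269


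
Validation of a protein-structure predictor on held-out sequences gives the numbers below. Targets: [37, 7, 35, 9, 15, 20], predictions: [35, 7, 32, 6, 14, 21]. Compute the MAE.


Absolute errors: |37-35|=2, |7-7|=0, |35-32|=3, |9-6|=3, |15-14|=1, |20-21|=1
Sum = 10
MAE = 10/6 = 5/3

5/3


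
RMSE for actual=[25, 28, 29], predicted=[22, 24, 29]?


MSE = 25/3 = 8.3333
RMSE = √(25/3) = 2.8868

2.8868


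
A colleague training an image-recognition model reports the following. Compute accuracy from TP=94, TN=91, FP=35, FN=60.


Accuracy = (TP+TN)/(TP+TN+FP+FN)
= (94+91)/(280)
= 185/280 = 66.07%

66.07%


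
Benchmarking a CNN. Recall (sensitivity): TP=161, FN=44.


Recall = TP/(TP+FN)
= 161/(161+44)
= 161/205 = 78.54%

78.54%


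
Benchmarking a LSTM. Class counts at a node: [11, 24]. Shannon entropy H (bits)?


Probabilities: [11/35, 24/35] ≈ [0.3143, 0.6857]
H = -((11/35)·log₂(11/35) + (24/35)·log₂(24/35))
  = 0.8981 bits

0.8981 bits


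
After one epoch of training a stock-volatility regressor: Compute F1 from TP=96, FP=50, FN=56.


Precision = 96/146 = 0.6575
Recall = 96/152 = 0.6316
F1 = 2·P·R/(P+R) = 2·TP/(2·TP+FP+FN) = 192/(192+50+56) = 192/298 = 0.6443

0.6443


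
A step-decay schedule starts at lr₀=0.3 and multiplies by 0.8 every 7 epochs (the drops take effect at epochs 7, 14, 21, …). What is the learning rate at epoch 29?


n_drops = ⌊29/7⌋ = 4
lr = 0.3·0.8^4 = 0.3·0.4096 = 0.12288

0.12288


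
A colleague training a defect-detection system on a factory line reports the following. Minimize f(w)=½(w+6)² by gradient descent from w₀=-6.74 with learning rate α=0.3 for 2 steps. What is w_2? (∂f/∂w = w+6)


step 1: grad = -6.74+6 = -0.74; w = -6.74 - 0.3·(-0.74) = -6.518
step 2: grad = -6.518+6 = -0.518; w = -6.518 - 0.3·(-0.518) = -6.3626

-6.3626


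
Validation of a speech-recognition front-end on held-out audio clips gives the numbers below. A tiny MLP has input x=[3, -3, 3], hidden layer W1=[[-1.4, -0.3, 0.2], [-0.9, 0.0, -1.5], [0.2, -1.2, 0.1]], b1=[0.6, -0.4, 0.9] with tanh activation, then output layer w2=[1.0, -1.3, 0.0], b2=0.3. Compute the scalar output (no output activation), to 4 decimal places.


z1[0] = (-1.4)·(3) + (-0.3)·(-3) + (0.2)·(3) + 0.6 = -2.1
z1[1] = (-0.9)·(3) + (0.0)·(-3) + (-1.5)·(3) - 0.4 = -7.6
z1[2] = (0.2)·(3) + (-1.2)·(-3) + (0.1)·(3) + 0.9 = 5.4
h = tanh(z1) = [-0.9705, -1.0, 1.0]
output = (1.0)·(-0.9705) + (-1.3)·(-1.0) + (0.0)·(1.0) + 0.3 = 0.6295

0.6295


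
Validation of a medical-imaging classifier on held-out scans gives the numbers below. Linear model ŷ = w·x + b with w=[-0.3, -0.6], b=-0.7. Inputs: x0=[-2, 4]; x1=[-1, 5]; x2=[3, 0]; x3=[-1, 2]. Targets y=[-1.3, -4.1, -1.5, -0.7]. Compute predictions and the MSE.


ŷ0 = (-0.3)·(-2) + (-0.6)·(4) - 0.7 = -2.5
ŷ1 = (-0.3)·(-1) + (-0.6)·(5) - 0.7 = -3.4
ŷ2 = (-0.3)·(3) + (-0.6)·(0) - 0.7 = -1.6
ŷ3 = (-0.3)·(-1) + (-0.6)·(2) - 0.7 = -1.6
errors² = [1.44, 0.49, 0.01, 0.81]
MSE = 2.7500/4 = 0.6875

0.6875


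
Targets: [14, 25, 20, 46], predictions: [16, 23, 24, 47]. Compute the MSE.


Squared errors: (14-16)²=4, (25-23)²=4, (20-24)²=16, (46-47)²=1
Sum = 25
MSE = 25/4 = 25/4

25/4


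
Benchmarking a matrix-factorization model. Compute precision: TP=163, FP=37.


Precision = TP/(TP+FP)
= 163/(163+37)
= 163/200 = 81.5%

81.5%


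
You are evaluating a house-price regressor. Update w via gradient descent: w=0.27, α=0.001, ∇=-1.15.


w_new = w - α·∇
= 0.27 - 0.001·-1.15
= 0.27 + 0.00115
= 0.27115

0.27115


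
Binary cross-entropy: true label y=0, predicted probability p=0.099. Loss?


BCE = -[y·ln(p) + (1-y)·ln(1-p)]
= -0 - 1·ln(1-0.099)
= -ln(0.901) = 0.1043

0.1043


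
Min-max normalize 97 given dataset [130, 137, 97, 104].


min=97, max=137
(97-97)/(137-97) = 0/40 = 0.0

0.0


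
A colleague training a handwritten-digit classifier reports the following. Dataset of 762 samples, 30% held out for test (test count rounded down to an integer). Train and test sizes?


Test = ⌊762·30/100⌋ = 228
Train = 762 - 228 = 534

Train: 534, Test: 228


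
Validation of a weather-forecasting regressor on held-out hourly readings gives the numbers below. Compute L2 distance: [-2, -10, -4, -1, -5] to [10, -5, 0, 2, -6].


d = √((-2-10)² + (-10+ 5)² + (-4-0)² + (-1-2)² + (-5+ 6)²)
  = √(144 + 25 + 16 + 9 + 1)
  = √195 = 13.9642

13.9642


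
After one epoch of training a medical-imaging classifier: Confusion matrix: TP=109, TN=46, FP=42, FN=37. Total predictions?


Total = TP + TN + FP + FN
= 109 + 46 + 42 + 37
= 234
(Predicted positive: 151, predicted negative: 83)

234


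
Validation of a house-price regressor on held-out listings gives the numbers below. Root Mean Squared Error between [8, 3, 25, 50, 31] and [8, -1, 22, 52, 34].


MSE = 38/5 = 7.6
RMSE = √(38/5) = 2.7568

2.7568


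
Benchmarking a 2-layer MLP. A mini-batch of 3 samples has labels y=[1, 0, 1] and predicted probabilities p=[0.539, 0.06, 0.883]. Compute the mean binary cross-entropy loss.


L[0] = -ln(0.539) = 0.618
L[1] = -ln(1-0.06) = -ln(0.94) = 0.0619
L[2] = -ln(0.883) = 0.1244
mean = (0.618 + 0.0619 + 0.1244)/3 = 0.2681

0.2681


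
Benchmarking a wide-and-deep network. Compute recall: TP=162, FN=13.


Recall = TP/(TP+FN)
= 162/(162+13)
= 162/175 = 92.57%

92.57%


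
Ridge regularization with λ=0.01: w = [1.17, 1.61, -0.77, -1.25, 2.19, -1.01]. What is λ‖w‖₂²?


‖w‖₂² = (1.17)² + (1.61)² + (-0.77)² + (-1.25)² + (2.19)² + (-1.01)²
     = 1.3689 + 2.5921 + 0.5929 + 1.5625 + 4.7961 + 1.0201
     = 11.9326
λ·‖w‖₂² = 0.01·11.9326 = 0.119326

0.119326


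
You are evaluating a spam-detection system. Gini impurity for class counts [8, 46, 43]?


Probabilities: [8/97, 46/97, 43/97] ≈ [0.0825, 0.4742, 0.4433]
Σpᵢ² = (64 + 2116 + 1849)/97² = 4029/9409
Gini = 1 - Σpᵢ² = 1 - 4029/9409 = 0.5718

0.5718


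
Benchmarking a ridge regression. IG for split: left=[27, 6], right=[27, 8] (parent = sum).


Parent = [54, 14], H_parent = 0.7335
H_left = 0.684 (n=33), H_right = 0.7755 (n=35)
H_children = (33/68)·0.684 + (35/68)·0.7755 = 0.7311
IG = 0.7335 - 0.7311 = 0.0024

0.0024


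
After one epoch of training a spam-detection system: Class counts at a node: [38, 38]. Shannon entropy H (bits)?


Probabilities: [38/76, 38/76] ≈ [0.5, 0.5]
H = -((38/76)·log₂(38/76) + (38/76)·log₂(38/76))
  = 1.0 bits

1.0 bits


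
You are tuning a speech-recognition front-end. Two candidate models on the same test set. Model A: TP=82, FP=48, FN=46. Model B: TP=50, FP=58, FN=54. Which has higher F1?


Model A: P=82/130=0.6308, R=82/128=0.6406, F1=2PR/(P+R)=2TP/(2TP+FP+FN)=164/258=0.6357
Model B: P=50/108=0.463, R=50/104=0.4808, F1=2PR/(P+R)=2TP/(2TP+FP+FN)=100/212=0.4717
0.6357 > 0.4717 → Model A

Model A


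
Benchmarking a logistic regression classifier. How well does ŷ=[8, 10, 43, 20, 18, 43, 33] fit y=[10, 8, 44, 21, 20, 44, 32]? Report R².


ȳ = 25.5714
SS_res = Σ(y-ŷ)² = 16
SS_tot = Σ(y-ȳ)² = 1323.71
R² = 1 - SS_res/SS_tot = 1 - 0.0121 = 0.9879

0.9879


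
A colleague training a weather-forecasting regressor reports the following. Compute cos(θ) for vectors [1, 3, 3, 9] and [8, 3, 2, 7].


A·B = 1·8 + 3·3 + 3·2 + 9·7 = 86
‖A‖ = √100 = 10, ‖B‖ = √126 = 11.225
cos = 86/(√100·√126) = 86/√12600 = 0.7661

0.7661


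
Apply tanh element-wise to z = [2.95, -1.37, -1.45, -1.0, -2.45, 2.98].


tanh(2.95) = 0.9945
tanh(-1.37) = -0.8787
tanh(-1.45) = -0.8957
tanh(-1.0) = -0.7616
tanh(-2.45) = -0.9852
tanh(2.98) = 0.9949
result = [0.9945, -0.8787, -0.8957, -0.7616, -0.9852, 0.9949]

[0.9945, -0.8787, -0.8957, -0.7616, -0.9852, 0.9949]


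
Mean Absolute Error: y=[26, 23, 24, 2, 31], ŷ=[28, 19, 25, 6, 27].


Absolute errors: |26-28|=2, |23-19|=4, |24-25|=1, |2-6|=4, |31-27|=4
Sum = 15
MAE = 15/5 = 3

3


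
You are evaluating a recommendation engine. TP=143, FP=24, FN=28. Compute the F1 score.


Precision = 143/167 = 0.8563
Recall = 143/171 = 0.8363
F1 = 2·P·R/(P+R) = 2·TP/(2·TP+FP+FN) = 286/(286+24+28) = 286/338 = 0.8462

0.8462


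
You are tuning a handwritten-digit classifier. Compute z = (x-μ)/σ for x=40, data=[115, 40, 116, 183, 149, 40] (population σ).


μ = 107.1667, σ = 52.6986
z = (40 - 107.1667)/52.6986 = -1.2745

-1.2745


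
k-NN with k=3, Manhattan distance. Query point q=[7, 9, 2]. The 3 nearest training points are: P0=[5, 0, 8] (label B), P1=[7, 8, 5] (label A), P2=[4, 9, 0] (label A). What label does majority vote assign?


d(q,P0) = 17  (label B)
d(q,P1) = 4  (label A)
d(q,P2) = 5  (label A)
Votes: A=2, B=1
Majority → A

A


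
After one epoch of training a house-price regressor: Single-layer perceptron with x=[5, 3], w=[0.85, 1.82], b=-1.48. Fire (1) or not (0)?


z = (5)·(0.85) + (3)·(1.82) - 1.48
  = 8.23
step(z) = 1 (z≥0)

1


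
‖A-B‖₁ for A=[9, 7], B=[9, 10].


d = |9-9| + |7-10|
  = 0 + 3
  = 3

3


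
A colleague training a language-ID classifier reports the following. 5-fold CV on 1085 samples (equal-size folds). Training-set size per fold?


Fold size = 1085/5 = 217
Training per fold = 1085 - 217 = 868

868


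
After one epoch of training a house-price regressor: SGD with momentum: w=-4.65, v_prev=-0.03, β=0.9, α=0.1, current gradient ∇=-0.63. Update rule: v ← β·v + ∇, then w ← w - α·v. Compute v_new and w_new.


v_new = 0.9·-0.03 - 0.63 = -0.027 - 0.63 = -0.657
w_new = -4.65 - 0.1·-0.657 = -4.65 + 0.0657 = -4.5843

v_new=-0.657, w_new=-4.5843


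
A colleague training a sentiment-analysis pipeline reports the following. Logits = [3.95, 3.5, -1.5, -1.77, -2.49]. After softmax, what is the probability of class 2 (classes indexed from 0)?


Exponentials: e^3.95=51.9354, e^3.5=33.1155, e^-1.5=0.2231, e^-1.77=0.1703, e^-2.49=0.0829
Sum = 85.5272
Softmax = [0.6072, 0.3872, 0.0026, 0.002, 0.001]
p[2] = 0.2231/85.5272 = 0.0026

0.0026


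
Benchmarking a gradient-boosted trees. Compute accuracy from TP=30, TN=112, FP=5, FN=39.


Accuracy = (TP+TN)/(TP+TN+FP+FN)
= (30+112)/(186)
= 142/186 = 76.34%

76.34%


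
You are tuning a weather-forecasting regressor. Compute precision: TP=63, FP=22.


Precision = TP/(TP+FP)
= 63/(63+22)
= 63/85 = 74.12%

74.12%


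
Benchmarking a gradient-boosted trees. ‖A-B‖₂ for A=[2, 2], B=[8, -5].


d = √((2-8)² + (2+ 5)²)
  = √(36 + 49)
  = √85 = 9.2195

9.2195


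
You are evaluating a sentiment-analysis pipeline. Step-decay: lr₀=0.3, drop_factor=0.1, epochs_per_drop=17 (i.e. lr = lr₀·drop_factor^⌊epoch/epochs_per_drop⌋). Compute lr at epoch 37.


n_drops = ⌊37/17⌋ = 2
lr = 0.3·0.1^2 = 0.3·0.01 = 0.003

0.003


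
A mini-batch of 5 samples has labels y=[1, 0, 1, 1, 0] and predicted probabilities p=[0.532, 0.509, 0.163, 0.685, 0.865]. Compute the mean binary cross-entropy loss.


L[0] = -ln(0.532) = 0.6311
L[1] = -ln(1-0.509) = -ln(0.491) = 0.7113
L[2] = -ln(0.163) = 1.814
L[3] = -ln(0.685) = 0.3783
L[4] = -ln(1-0.865) = -ln(0.135) = 2.0025
mean = (0.6311 + 0.7113 + 1.814 + 0.3783 + 2.0025)/5 = 1.1074

1.1074


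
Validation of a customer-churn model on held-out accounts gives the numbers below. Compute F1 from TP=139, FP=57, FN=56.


Precision = 139/196 = 0.7092
Recall = 139/195 = 0.7128
F1 = 2·P·R/(P+R) = 2·TP/(2·TP+FP+FN) = 278/(278+57+56) = 278/391 = 0.711

0.711


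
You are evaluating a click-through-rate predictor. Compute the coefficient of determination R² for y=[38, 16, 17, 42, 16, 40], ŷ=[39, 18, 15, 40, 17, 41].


ȳ = 28.1667
SS_res = Σ(y-ŷ)² = 15
SS_tot = Σ(y-ȳ)² = 848.83
R² = 1 - SS_res/SS_tot = 1 - 0.0177 = 0.9823

0.9823


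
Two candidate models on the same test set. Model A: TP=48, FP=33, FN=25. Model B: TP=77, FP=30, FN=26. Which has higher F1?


Model A: P=48/81=0.5926, R=48/73=0.6575, F1=2PR/(P+R)=2TP/(2TP+FP+FN)=96/154=0.6234
Model B: P=77/107=0.7196, R=77/103=0.7476, F1=2PR/(P+R)=2TP/(2TP+FP+FN)=154/210=0.7333
0.6234 < 0.7333 → Model B

Model B


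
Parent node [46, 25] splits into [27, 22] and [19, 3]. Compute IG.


Parent = [46, 25], H_parent = 0.9359
H_left = 0.9925 (n=49), H_right = 0.5746 (n=22)
H_children = (49/71)·0.9925 + (22/71)·0.5746 = 0.863
IG = 0.9359 - 0.863 = 0.0729

0.0729


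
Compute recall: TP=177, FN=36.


Recall = TP/(TP+FN)
= 177/(177+36)
= 177/213 = 83.1%

83.1%


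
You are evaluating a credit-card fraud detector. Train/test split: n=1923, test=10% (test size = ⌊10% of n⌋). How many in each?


Test = ⌊1923·10/100⌋ = 192
Train = 1923 - 192 = 1731

Train: 1731, Test: 192


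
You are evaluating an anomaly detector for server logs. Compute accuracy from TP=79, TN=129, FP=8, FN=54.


Accuracy = (TP+TN)/(TP+TN+FP+FN)
= (79+129)/(270)
= 208/270 = 77.04%

77.04%


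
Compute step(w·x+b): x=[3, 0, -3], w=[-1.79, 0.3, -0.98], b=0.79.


z = (3)·(-1.79) + (0)·(0.3) + (-3)·(-0.98) + 0.79
  = -1.64
step(z) = 0 (z<0)

0


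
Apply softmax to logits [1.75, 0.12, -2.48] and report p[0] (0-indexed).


Exponentials: e^1.75=5.7546, e^0.12=1.1275, e^-2.48=0.0837
Sum = 6.9658
Softmax = [0.8261, 0.1619, 0.012]
p[0] = 5.7546/6.9658 = 0.8261

0.8261


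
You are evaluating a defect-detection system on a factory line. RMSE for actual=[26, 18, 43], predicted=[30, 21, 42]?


MSE = 26/3 = 8.6667
RMSE = √(26/3) = 2.9439

2.9439


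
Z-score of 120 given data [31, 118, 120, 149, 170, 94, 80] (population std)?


μ = 108.8571, σ = 42.5489
z = (120 - 108.8571)/42.5489 = 0.2619

0.2619


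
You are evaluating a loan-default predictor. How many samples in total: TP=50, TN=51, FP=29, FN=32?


Total = TP + TN + FP + FN
= 50 + 51 + 29 + 32
= 162
(Predicted positive: 79, predicted negative: 83)

162


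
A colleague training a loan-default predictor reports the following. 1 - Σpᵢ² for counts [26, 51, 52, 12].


Probabilities: [26/141, 51/141, 52/141, 12/141] ≈ [0.1844, 0.3617, 0.3688, 0.0851]
Σpᵢ² = (676 + 2601 + 2704 + 144)/141² = 6125/19881
Gini = 1 - Σpᵢ² = 1 - 6125/19881 = 0.6919

0.6919


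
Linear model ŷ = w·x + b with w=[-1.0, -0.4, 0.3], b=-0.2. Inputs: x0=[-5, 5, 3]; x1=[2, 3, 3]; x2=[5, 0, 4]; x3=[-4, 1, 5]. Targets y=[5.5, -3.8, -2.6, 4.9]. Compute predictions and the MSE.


ŷ0 = (-1.0)·(-5) + (-0.4)·(5) + (0.3)·(3) - 0.2 = 3.7
ŷ1 = (-1.0)·(2) + (-0.4)·(3) + (0.3)·(3) - 0.2 = -2.5
ŷ2 = (-1.0)·(5) + (-0.4)·(0) + (0.3)·(4) - 0.2 = -4.0
ŷ3 = (-1.0)·(-4) + (-0.4)·(1) + (0.3)·(5) - 0.2 = 4.9
errors² = [3.24, 1.69, 1.96, 0.0]
MSE = 6.8900/4 = 1.7225

1.7225


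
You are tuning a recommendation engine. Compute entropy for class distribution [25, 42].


Probabilities: [25/67, 42/67] ≈ [0.3731, 0.6269]
H = -((25/67)·log₂(25/67) + (42/67)·log₂(42/67))
  = 0.953 bits

0.953 bits


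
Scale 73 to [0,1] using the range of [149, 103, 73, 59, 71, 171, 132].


min=59, max=171
(73-59)/(171-59) = 14/112 = 0.125

0.125


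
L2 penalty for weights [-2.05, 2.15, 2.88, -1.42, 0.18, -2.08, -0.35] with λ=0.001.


‖w‖₂² = (-2.05)² + (2.15)² + (2.88)² + (-1.42)² + (0.18)² + (-2.08)² + (-0.35)²
     = 4.2025 + 4.6225 + 8.2944 + 2.0164 + 0.0324 + 4.3264 + 0.1225
     = 23.6171
λ·‖w‖₂² = 0.001·23.6171 = 0.023617

0.023617


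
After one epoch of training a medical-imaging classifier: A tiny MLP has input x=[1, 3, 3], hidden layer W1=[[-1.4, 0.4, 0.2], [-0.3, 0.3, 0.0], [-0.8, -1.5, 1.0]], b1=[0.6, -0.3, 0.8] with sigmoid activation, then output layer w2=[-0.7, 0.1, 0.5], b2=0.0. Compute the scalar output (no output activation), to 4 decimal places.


z1[0] = (-1.4)·(1) + (0.4)·(3) + (0.2)·(3) + 0.6 = 1.0
z1[1] = (-0.3)·(1) + (0.3)·(3) + (0.0)·(3) - 0.3 = 0.3
z1[2] = (-0.8)·(1) + (-1.5)·(3) + (1.0)·(3) + 0.8 = -1.5
h = sigmoid(z1) = [0.7311, 0.5744, 0.1824]
output = (-0.7)·(0.7311) + (0.1)·(0.5744) + (0.5)·(0.1824) + 0.0 = -0.3631

-0.3631


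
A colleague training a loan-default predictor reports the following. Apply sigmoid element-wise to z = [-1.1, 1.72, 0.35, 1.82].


σ(-1.1) = 1/(1+e^1.1) = 0.2497
σ(1.72) = 1/(1+e^-1.72) = 0.8481
σ(0.35) = 1/(1+e^-0.35) = 0.5866
σ(1.82) = 1/(1+e^-1.82) = 0.8606
result = [0.2497, 0.8481, 0.5866, 0.8606]

[0.2497, 0.8481, 0.5866, 0.8606]


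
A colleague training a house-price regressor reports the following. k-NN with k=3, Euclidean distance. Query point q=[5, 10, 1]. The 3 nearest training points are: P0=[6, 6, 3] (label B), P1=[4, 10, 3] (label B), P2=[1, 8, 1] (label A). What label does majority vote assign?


d(q,P0) = 4.5826  (label B)
d(q,P1) = 2.2361  (label B)
d(q,P2) = 4.4721  (label A)
Votes: A=1, B=2
Majority → B

B


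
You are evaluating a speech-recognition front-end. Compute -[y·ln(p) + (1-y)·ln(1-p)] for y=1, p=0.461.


BCE = -[y·ln(p) + (1-y)·ln(1-p)]
= -1·ln(0.461) - 0
= -ln(0.461) = 0.7744

0.7744


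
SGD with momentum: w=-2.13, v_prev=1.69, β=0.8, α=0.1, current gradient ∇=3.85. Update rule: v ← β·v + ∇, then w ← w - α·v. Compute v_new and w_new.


v_new = 0.8·1.69 + 3.85 = 1.352 + 3.85 = 5.202
w_new = -2.13 - 0.1·5.202 = -2.13 - 0.5202 = -2.6502

v_new=5.202, w_new=-2.6502


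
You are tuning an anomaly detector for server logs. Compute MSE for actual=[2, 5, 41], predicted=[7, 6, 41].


Squared errors: (2-7)²=25, (5-6)²=1, (41-41)²=0
Sum = 26
MSE = 26/3 = 26/3

26/3


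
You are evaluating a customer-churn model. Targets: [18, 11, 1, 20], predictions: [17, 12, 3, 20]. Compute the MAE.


Absolute errors: |18-17|=1, |11-12|=1, |1-3|=2, |20-20|=0
Sum = 4
MAE = 4/4 = 1

1


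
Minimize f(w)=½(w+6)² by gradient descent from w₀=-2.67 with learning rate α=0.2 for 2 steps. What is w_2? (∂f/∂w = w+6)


step 1: grad = -2.67+6 = 3.33; w = -2.67 - 0.2·(3.33) = -3.336
step 2: grad = -3.336+6 = 2.664; w = -3.336 - 0.2·(2.664) = -3.8688

-3.8688


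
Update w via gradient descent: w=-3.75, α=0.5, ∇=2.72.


w_new = w - α·∇
= -3.75 - 0.5·2.72
= -3.75 - 1.36
= -5.11

-5.11


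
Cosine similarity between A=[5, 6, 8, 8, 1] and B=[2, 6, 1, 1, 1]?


A·B = 5·2 + 6·6 + 8·1 + 8·1 + 1·1 = 63
‖A‖ = √190 = 13.784, ‖B‖ = √43 = 6.5574
cos = 63/(√190·√43) = 63/√8170 = 0.697

0.697


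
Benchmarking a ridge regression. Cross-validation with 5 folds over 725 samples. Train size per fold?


Fold size = 725/5 = 145
Training per fold = 725 - 145 = 580

580


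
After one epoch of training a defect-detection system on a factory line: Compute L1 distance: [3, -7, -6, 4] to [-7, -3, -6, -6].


d = |3+ 7| + |-7+ 3| + |-6+ 6| + |4+ 6|
  = 10 + 4 + 0 + 10
  = 24

24


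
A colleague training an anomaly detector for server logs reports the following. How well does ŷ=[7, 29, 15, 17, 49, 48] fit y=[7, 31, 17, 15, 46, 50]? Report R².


ȳ = 27.6667
SS_res = Σ(y-ŷ)² = 25
SS_tot = Σ(y-ȳ)² = 1547.33
R² = 1 - SS_res/SS_tot = 1 - 0.0162 = 0.9838

0.9838


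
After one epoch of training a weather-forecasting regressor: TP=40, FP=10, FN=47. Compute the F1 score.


Precision = 40/50 = 0.8
Recall = 40/87 = 0.4598
F1 = 2·P·R/(P+R) = 2·TP/(2·TP+FP+FN) = 80/(80+10+47) = 80/137 = 0.5839

0.5839


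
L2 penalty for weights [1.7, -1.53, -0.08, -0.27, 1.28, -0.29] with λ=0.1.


‖w‖₂² = (1.7)² + (-1.53)² + (-0.08)² + (-0.27)² + (1.28)² + (-0.29)²
     = 2.89 + 2.3409 + 0.0064 + 0.0729 + 1.6384 + 0.0841
     = 7.0327
λ·‖w‖₂² = 0.1·7.0327 = 0.70327

0.70327


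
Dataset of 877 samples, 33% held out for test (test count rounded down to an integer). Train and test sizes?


Test = ⌊877·33/100⌋ = 289
Train = 877 - 289 = 588

Train: 588, Test: 289


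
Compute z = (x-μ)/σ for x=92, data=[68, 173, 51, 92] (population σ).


μ = 96, σ = 46.7814
z = (92 - 96)/46.7814 = -0.0855

-0.0855


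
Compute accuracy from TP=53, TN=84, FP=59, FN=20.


Accuracy = (TP+TN)/(TP+TN+FP+FN)
= (53+84)/(216)
= 137/216 = 63.43%

63.43%


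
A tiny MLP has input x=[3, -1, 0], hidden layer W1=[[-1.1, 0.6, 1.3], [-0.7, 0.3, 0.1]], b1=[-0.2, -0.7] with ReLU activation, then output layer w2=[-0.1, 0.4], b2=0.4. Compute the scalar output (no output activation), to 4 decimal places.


z1[0] = (-1.1)·(3) + (0.6)·(-1) + (1.3)·(0) - 0.2 = -4.1
z1[1] = (-0.7)·(3) + (0.3)·(-1) + (0.1)·(0) - 0.7 = -3.1
h = ReLU(z1) = [0.0, 0.0]
output = (-0.1)·(0.0) + (0.4)·(0.0) + 0.4 = 0.4

0.4


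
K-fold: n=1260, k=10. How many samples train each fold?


Fold size = 1260/10 = 126
Training per fold = 1260 - 126 = 1134

1134


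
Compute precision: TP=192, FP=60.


Precision = TP/(TP+FP)
= 192/(192+60)
= 192/252 = 76.19%

76.19%


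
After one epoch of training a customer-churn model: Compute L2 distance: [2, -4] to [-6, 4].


d = √((2+ 6)² + (-4-4)²)
  = √(64 + 64)
  = √128 = 11.3137

11.3137


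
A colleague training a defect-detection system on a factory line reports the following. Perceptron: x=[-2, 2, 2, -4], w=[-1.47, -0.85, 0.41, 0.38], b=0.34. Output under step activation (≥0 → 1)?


z = (-2)·(-1.47) + (2)·(-0.85) + (2)·(0.41) + (-4)·(0.38) + 0.34
  = 0.88
step(z) = 1 (z≥0)

1


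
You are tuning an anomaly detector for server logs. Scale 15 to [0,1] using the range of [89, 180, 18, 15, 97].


min=15, max=180
(15-15)/(180-15) = 0/165 = 0.0

0.0


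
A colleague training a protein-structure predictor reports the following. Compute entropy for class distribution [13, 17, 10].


Probabilities: [13/40, 17/40, 10/40] ≈ [0.325, 0.425, 0.25]
H = -((13/40)·log₂(13/40) + (17/40)·log₂(17/40) + (10/40)·log₂(10/40))
  = 1.5516 bits

1.5516 bits


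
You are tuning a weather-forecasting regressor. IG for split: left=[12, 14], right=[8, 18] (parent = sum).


Parent = [20, 32], H_parent = 0.9612
H_left = 0.9957 (n=26), H_right = 0.8905 (n=26)
H_children = (26/52)·0.9957 + (26/52)·0.8905 = 0.9431
IG = 0.9612 - 0.9431 = 0.0181

0.0181


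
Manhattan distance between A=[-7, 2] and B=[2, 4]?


d = |-7-2| + |2-4|
  = 9 + 2
  = 11

11


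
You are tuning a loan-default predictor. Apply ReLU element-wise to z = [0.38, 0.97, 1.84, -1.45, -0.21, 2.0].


ReLU(0.38) = max(0, 0.38) = 0.38
ReLU(0.97) = max(0, 0.97) = 0.97
ReLU(1.84) = max(0, 1.84) = 1.84
ReLU(-1.45) = max(0, -1.45) = 0.0
ReLU(-0.21) = max(0, -0.21) = 0.0
ReLU(2.0) = max(0, 2.0) = 2.0
result = [0.38, 0.97, 1.84, 0.0, 0.0, 2.0]

[0.38, 0.97, 1.84, 0.0, 0.0, 2.0]


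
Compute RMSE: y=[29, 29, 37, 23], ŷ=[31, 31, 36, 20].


MSE = 18/4 = 4.5
RMSE = √(18/4) = 2.1213

2.1213


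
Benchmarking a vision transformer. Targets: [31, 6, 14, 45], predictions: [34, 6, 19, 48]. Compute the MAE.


Absolute errors: |31-34|=3, |6-6|=0, |14-19|=5, |45-48|=3
Sum = 11
MAE = 11/4 = 11/4

11/4


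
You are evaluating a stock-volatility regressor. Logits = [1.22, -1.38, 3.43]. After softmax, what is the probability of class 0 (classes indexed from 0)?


Exponentials: e^1.22=3.3872, e^-1.38=0.2516, e^3.43=30.8766
Sum = 34.5154
Softmax = [0.0981, 0.0073, 0.8946]
p[0] = 3.3872/34.5154 = 0.0981

0.0981


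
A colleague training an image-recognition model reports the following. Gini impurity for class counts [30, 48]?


Probabilities: [30/78, 48/78] ≈ [0.3846, 0.6154]
Σpᵢ² = (900 + 2304)/78² = 3204/6084
Gini = 1 - Σpᵢ² = 1 - 3204/6084 = 0.4734

0.4734


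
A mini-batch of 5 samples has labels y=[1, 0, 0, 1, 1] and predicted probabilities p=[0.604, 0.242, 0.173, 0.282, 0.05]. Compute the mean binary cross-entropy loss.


L[0] = -ln(0.604) = 0.5042
L[1] = -ln(1-0.242) = -ln(0.758) = 0.2771
L[2] = -ln(1-0.173) = -ln(0.827) = 0.19
L[3] = -ln(0.282) = 1.2658
L[4] = -ln(0.05) = 2.9957
mean = (0.5042 + 0.2771 + 0.19 + 1.2658 + 2.9957)/5 = 1.0466

1.0466


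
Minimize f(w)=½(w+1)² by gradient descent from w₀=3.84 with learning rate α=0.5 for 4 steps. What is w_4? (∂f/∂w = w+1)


step 1: grad = 3.84+1 = 4.84; w = 3.84 - 0.5·(4.84) = 1.42
step 2: grad = 1.42+1 = 2.42; w = 1.42 - 0.5·(2.42) = 0.21
step 3: grad = 0.21+1 = 1.21; w = 0.21 - 0.5·(1.21) = -0.395
step 4: grad = -0.395+1 = 0.605; w = -0.395 - 0.5·(0.605) = -0.6975

-0.6975


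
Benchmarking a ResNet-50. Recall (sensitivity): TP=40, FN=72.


Recall = TP/(TP+FN)
= 40/(40+72)
= 40/112 = 35.71%

35.71%


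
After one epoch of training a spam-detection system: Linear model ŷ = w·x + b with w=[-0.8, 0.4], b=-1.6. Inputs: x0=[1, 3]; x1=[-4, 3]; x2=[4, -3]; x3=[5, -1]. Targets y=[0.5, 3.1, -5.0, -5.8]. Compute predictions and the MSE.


ŷ0 = (-0.8)·(1) + (0.4)·(3) - 1.6 = -1.2
ŷ1 = (-0.8)·(-4) + (0.4)·(3) - 1.6 = 2.8
ŷ2 = (-0.8)·(4) + (0.4)·(-3) - 1.6 = -6.0
ŷ3 = (-0.8)·(5) + (0.4)·(-1) - 1.6 = -6.0
errors² = [2.89, 0.09, 1.0, 0.04]
MSE = 4.0200/4 = 1.005

1.005


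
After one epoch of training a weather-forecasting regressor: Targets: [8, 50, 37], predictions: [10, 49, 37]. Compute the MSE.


Squared errors: (8-10)²=4, (50-49)²=1, (37-37)²=0
Sum = 5
MSE = 5/3 = 5/3

5/3


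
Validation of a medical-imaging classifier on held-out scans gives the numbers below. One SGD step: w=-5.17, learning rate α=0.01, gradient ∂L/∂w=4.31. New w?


w_new = w - α·∇
= -5.17 - 0.01·4.31
= -5.17 - 0.0431
= -5.2131

-5.2131


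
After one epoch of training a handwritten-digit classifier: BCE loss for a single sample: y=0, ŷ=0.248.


BCE = -[y·ln(p) + (1-y)·ln(1-p)]
= -0 - 1·ln(1-0.248)
= -ln(0.752) = 0.285

0.285


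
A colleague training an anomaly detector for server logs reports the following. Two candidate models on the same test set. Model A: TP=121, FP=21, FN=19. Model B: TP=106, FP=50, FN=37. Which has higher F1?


Model A: P=121/142=0.8521, R=121/140=0.8643, F1=2PR/(P+R)=2TP/(2TP+FP+FN)=242/282=0.8582
Model B: P=106/156=0.6795, R=106/143=0.7413, F1=2PR/(P+R)=2TP/(2TP+FP+FN)=212/299=0.709
0.8582 > 0.709 → Model A

Model A


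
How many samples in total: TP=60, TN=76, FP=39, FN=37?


Total = TP + TN + FP + FN
= 60 + 76 + 39 + 37
= 212
(Predicted positive: 99, predicted negative: 113)

212


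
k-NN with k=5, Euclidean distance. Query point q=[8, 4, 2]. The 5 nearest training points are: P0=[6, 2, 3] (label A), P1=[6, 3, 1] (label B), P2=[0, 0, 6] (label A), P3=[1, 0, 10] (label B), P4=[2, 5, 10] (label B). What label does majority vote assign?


d(q,P0) = 3.0  (label A)
d(q,P1) = 2.4495  (label B)
d(q,P2) = 9.798  (label A)
d(q,P3) = 11.3578  (label B)
d(q,P4) = 10.0499  (label B)
Votes: A=2, B=3
Majority → B

B


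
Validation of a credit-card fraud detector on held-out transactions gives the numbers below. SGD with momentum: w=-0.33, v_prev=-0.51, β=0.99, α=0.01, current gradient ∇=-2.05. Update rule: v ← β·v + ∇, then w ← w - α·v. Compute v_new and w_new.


v_new = 0.99·-0.51 - 2.05 = -0.5049 - 2.05 = -2.5549
w_new = -0.33 - 0.01·-2.5549 = -0.33 + 0.025549 = -0.304451

v_new=-2.5549, w_new=-0.304451


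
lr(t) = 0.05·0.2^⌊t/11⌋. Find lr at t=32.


n_drops = ⌊32/11⌋ = 2
lr = 0.05·0.2^2 = 0.05·0.04 = 0.002

0.002


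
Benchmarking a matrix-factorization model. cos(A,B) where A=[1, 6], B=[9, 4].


A·B = 1·9 + 6·4 = 33
‖A‖ = √37 = 6.0828, ‖B‖ = √97 = 9.8489
cos = 33/(√37·√97) = 33/√3589 = 0.5508

0.5508


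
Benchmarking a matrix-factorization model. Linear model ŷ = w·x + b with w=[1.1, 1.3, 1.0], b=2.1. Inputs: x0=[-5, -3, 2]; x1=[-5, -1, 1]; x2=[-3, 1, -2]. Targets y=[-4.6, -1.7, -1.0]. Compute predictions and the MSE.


ŷ0 = (1.1)·(-5) + (1.3)·(-3) + (1.0)·(2) + 2.1 = -5.3
ŷ1 = (1.1)·(-5) + (1.3)·(-1) + (1.0)·(1) + 2.1 = -3.7
ŷ2 = (1.1)·(-3) + (1.3)·(1) + (1.0)·(-2) + 2.1 = -1.9
errors² = [0.49, 4.0, 0.81]
MSE = 5.3000/3 = 1.7667

1.7667


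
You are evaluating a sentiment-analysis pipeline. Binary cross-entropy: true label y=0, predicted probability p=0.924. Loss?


BCE = -[y·ln(p) + (1-y)·ln(1-p)]
= -0 - 1·ln(1-0.924)
= -ln(0.076) = 2.577

2.577


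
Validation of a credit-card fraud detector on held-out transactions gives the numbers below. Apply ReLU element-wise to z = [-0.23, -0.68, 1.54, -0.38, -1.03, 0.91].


ReLU(-0.23) = max(0, -0.23) = 0.0
ReLU(-0.68) = max(0, -0.68) = 0.0
ReLU(1.54) = max(0, 1.54) = 1.54
ReLU(-0.38) = max(0, -0.38) = 0.0
ReLU(-1.03) = max(0, -1.03) = 0.0
ReLU(0.91) = max(0, 0.91) = 0.91
result = [0.0, 0.0, 1.54, 0.0, 0.0, 0.91]

[0.0, 0.0, 1.54, 0.0, 0.0, 0.91]


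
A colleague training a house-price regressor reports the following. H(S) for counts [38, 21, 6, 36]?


Probabilities: [38/101, 21/101, 6/101, 36/101] ≈ [0.3762, 0.2079, 0.0594, 0.3564]
H = -((38/101)·log₂(38/101) + (21/101)·log₂(21/101) + (6/101)·log₂(6/101) + (36/101)·log₂(36/101))
  = 1.7742 bits

1.7742 bits


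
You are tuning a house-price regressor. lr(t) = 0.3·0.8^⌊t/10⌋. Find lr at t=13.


n_drops = ⌊13/10⌋ = 1
lr = 0.3·0.8^1 = 0.3·0.8 = 0.24

0.24


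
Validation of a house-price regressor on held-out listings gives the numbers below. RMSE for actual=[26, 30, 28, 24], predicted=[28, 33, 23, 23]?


MSE = 39/4 = 9.75
RMSE = √(39/4) = 3.1225

3.1225


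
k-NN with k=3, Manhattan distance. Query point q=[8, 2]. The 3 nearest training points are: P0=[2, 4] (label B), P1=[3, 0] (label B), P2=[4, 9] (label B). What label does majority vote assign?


d(q,P0) = 8  (label B)
d(q,P1) = 7  (label B)
d(q,P2) = 11  (label B)
Votes: A=0, B=3
Majority → B

B


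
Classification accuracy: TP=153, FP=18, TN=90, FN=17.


Accuracy = (TP+TN)/(TP+TN+FP+FN)
= (153+90)/(278)
= 243/278 = 87.41%

87.41%


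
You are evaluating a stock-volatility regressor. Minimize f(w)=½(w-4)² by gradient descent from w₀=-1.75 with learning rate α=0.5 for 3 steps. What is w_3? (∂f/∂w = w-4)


step 1: grad = -1.75-4 = -5.75; w = -1.75 - 0.5·(-5.75) = 1.125
step 2: grad = 1.125-4 = -2.875; w = 1.125 - 0.5·(-2.875) = 2.5625
step 3: grad = 2.5625-4 = -1.4375; w = 2.5625 - 0.5·(-1.4375) = 3.28125

3.28125


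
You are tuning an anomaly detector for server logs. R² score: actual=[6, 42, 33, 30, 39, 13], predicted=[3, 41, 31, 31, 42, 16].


ȳ = 27.1667
SS_res = Σ(y-ŷ)² = 33
SS_tot = Σ(y-ȳ)² = 1050.83
R² = 1 - SS_res/SS_tot = 1 - 0.0314 = 0.9686

0.9686


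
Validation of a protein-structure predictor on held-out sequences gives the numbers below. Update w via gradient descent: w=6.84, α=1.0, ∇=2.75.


w_new = w - α·∇
= 6.84 - 1.0·2.75
= 6.84 - 2.75
= 4.09

4.09


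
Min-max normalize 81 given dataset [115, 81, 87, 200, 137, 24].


min=24, max=200
(81-24)/(200-24) = 57/176 = 0.3239

0.3239


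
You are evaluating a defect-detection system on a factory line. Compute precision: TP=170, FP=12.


Precision = TP/(TP+FP)
= 170/(170+12)
= 170/182 = 93.41%

93.41%


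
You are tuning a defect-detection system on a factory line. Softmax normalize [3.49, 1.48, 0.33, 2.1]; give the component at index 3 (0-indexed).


Exponentials: e^3.49=32.7859, e^1.48=4.3929, e^0.33=1.391, e^2.1=8.1662
Sum = 46.736
Softmax = [0.7015, 0.094, 0.0298, 0.1747]
p[3] = 8.1662/46.736 = 0.1747

0.1747


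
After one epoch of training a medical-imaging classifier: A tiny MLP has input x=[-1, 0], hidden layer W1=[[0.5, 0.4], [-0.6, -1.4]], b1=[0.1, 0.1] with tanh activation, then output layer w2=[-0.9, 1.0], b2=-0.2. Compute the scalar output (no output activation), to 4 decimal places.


z1[0] = (0.5)·(-1) + (0.4)·(0) + 0.1 = -0.4
z1[1] = (-0.6)·(-1) + (-1.4)·(0) + 0.1 = 0.7
h = tanh(z1) = [-0.3799, 0.6044]
output = (-0.9)·(-0.3799) + (1.0)·(0.6044) - 0.2 = 0.7463

0.7463


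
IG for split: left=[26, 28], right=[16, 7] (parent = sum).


Parent = [42, 35], H_parent = 0.994
H_left = 0.999 (n=54), H_right = 0.8865 (n=23)
H_children = (54/77)·0.999 + (23/77)·0.8865 = 0.9654
IG = 0.994 - 0.9654 = 0.0286

0.0286


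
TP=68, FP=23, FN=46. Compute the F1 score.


Precision = 68/91 = 0.7473
Recall = 68/114 = 0.5965
F1 = 2·P·R/(P+R) = 2·TP/(2·TP+FP+FN) = 136/(136+23+46) = 136/205 = 0.6634

0.6634


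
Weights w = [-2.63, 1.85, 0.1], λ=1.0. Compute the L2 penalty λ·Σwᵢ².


‖w‖₂² = (-2.63)² + (1.85)² + (0.1)²
     = 6.9169 + 3.4225 + 0.01
     = 10.3494
λ·‖w‖₂² = 1.0·10.3494 = 10.3494

10.3494


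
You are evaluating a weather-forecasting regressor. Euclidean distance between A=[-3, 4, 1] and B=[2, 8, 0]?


d = √((-3-2)² + (4-8)² + (1-0)²)
  = √(25 + 16 + 1)
  = √42 = 6.4807

6.4807


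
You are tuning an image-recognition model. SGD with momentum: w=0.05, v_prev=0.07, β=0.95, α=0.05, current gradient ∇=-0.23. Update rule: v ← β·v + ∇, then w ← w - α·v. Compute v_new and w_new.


v_new = 0.95·0.07 - 0.23 = 0.0665 - 0.23 = -0.1635
w_new = 0.05 - 0.05·-0.1635 = 0.05 + 0.008175 = 0.058175

v_new=-0.1635, w_new=0.058175


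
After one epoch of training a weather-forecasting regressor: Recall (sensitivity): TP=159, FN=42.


Recall = TP/(TP+FN)
= 159/(159+42)
= 159/201 = 79.1%

79.1%


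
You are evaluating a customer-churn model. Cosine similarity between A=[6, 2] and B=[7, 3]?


A·B = 6·7 + 2·3 = 48
‖A‖ = √40 = 6.3246, ‖B‖ = √58 = 7.6158
cos = 48/(√40·√58) = 48/√2320 = 0.9965

0.9965


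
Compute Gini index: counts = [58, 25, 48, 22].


Probabilities: [58/153, 25/153, 48/153, 22/153] ≈ [0.3791, 0.1634, 0.3137, 0.1438]
Σpᵢ² = (3364 + 625 + 2304 + 484)/153² = 6777/23409
Gini = 1 - Σpᵢ² = 1 - 6777/23409 = 0.7105

0.7105


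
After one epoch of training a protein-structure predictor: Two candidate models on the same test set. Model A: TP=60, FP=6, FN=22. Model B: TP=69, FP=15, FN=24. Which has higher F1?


Model A: P=60/66=0.9091, R=60/82=0.7317, F1=2PR/(P+R)=2TP/(2TP+FP+FN)=120/148=0.8108
Model B: P=69/84=0.8214, R=69/93=0.7419, F1=2PR/(P+R)=2TP/(2TP+FP+FN)=138/177=0.7797
0.8108 > 0.7797 → Model A

Model A


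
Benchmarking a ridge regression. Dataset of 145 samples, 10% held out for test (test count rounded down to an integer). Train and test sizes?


Test = ⌊145·10/100⌋ = 14
Train = 145 - 14 = 131

Train: 131, Test: 14


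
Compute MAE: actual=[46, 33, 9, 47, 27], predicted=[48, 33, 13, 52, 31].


Absolute errors: |46-48|=2, |33-33|=0, |9-13|=4, |47-52|=5, |27-31|=4
Sum = 15
MAE = 15/5 = 3

3


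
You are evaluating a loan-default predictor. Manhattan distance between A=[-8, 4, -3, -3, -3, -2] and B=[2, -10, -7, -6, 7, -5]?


d = |-8-2| + |4+ 10| + |-3+ 7| + |-3+ 6| + |-3-7| + |-2+ 5|
  = 10 + 14 + 4 + 3 + 10 + 3
  = 44

44


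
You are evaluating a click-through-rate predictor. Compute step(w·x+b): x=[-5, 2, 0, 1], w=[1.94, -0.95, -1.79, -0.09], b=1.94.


z = (-5)·(1.94) + (2)·(-0.95) + (0)·(-1.79) + (1)·(-0.09) + 1.94
  = -9.75
step(z) = 0 (z<0)

0


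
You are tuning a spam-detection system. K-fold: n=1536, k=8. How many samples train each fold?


Fold size = 1536/8 = 192
Training per fold = 1536 - 192 = 1344

1344


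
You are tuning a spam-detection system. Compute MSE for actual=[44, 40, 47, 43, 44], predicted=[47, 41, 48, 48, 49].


Squared errors: (44-47)²=9, (40-41)²=1, (47-48)²=1, (43-48)²=25, (44-49)²=25
Sum = 61
MSE = 61/5 = 61/5

61/5


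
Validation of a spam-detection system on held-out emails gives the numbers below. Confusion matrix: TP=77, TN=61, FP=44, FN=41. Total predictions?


Total = TP + TN + FP + FN
= 77 + 61 + 44 + 41
= 223
(Predicted positive: 121, predicted negative: 102)

223


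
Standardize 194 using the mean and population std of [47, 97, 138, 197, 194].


μ = 134.6, σ = 57.4825
z = (194 - 134.6)/57.4825 = 1.0334

1.0334


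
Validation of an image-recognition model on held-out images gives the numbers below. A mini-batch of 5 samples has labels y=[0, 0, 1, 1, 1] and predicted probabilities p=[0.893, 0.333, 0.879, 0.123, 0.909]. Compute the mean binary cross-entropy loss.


L[0] = -ln(1-0.893) = -ln(0.107) = 2.2349
L[1] = -ln(1-0.333) = -ln(0.667) = 0.405
L[2] = -ln(0.879) = 0.129
L[3] = -ln(0.123) = 2.0956
L[4] = -ln(0.909) = 0.0954
mean = (2.2349 + 0.405 + 0.129 + 2.0956 + 0.0954)/5 = 0.992

0.992


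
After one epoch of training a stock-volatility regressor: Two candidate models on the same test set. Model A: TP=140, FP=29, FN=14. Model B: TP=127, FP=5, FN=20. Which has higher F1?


Model A: P=140/169=0.8284, R=140/154=0.9091, F1=2PR/(P+R)=2TP/(2TP+FP+FN)=280/323=0.8669
Model B: P=127/132=0.9621, R=127/147=0.8639, F1=2PR/(P+R)=2TP/(2TP+FP+FN)=254/279=0.9104
0.8669 < 0.9104 → Model B

Model B
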